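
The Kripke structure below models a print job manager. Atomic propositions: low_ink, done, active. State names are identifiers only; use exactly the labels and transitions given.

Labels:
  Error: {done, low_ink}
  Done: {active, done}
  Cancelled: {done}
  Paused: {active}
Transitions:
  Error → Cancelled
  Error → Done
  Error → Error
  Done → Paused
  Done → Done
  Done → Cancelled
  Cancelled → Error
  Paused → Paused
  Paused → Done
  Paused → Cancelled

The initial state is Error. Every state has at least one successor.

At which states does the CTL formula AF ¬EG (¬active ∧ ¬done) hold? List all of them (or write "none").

{Error, Done, Cancelled, Paused}

States satisfying ¬EG (¬active ∧ ¬done): {Error, Done, Cancelled, Paused}.
States satisfying AF ¬EG (¬active ∧ ¬done): {Error, Done, Cancelled, Paused}.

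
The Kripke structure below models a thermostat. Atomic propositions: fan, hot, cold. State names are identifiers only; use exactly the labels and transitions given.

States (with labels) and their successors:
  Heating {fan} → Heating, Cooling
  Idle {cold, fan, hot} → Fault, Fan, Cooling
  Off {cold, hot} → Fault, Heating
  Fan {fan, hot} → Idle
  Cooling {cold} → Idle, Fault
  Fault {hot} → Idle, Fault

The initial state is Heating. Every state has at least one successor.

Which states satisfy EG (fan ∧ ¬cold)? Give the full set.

{Heating}

States satisfying fan ∧ ¬cold: {Heating, Fan}.
States satisfying EG (fan ∧ ¬cold): {Heating}.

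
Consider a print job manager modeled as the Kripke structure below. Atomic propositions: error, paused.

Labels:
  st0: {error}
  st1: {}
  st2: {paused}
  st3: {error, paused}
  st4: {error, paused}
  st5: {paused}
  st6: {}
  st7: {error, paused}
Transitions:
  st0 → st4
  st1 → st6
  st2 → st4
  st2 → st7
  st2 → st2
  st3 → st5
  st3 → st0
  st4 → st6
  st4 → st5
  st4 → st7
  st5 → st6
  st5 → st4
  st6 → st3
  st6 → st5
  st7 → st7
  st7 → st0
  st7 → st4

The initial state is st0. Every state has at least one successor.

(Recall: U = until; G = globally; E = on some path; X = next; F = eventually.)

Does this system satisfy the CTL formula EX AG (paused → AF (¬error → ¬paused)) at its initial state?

States satisfying AG (paused → AF (¬error → ¬paused)): {st0, st1, st3, st4, st5, st6, st7}.
States satisfying EX AG (paused → AF (¬error → ¬paused)): {st0, st1, st2, st3, st4, st5, st6, st7}.
st0 ∈ Sat(EX AG (paused → AF (¬error → ¬paused))).

Holds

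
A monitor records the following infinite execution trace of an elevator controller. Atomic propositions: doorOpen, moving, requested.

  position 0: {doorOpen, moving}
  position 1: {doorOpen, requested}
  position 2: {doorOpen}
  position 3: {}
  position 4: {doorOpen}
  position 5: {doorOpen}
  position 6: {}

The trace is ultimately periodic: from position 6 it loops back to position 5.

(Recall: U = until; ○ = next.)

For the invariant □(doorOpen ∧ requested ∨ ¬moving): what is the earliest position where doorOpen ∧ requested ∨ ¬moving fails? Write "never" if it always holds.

0

At position 0 the labels are {doorOpen, moving}, so doorOpen ∧ requested ∨ ¬moving is false there. This is the first violation.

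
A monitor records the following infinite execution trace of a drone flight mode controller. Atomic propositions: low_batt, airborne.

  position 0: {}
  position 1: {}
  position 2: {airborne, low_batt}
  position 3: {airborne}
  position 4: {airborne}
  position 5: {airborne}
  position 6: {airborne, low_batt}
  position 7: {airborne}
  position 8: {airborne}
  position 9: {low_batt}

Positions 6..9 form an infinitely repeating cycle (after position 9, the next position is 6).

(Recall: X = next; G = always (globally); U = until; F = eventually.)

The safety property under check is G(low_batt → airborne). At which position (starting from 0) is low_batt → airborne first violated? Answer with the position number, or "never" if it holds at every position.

9

Check low_batt → airborne at each position in order: 0 ✓, 1 ✓, 2 ✓, 3 ✓, 4 ✓, 5 ✓, 6 ✓, 7 ✓, 8 ✓.
At position 9 the labels are {low_batt}, so low_batt → airborne is false there. This is the first violation.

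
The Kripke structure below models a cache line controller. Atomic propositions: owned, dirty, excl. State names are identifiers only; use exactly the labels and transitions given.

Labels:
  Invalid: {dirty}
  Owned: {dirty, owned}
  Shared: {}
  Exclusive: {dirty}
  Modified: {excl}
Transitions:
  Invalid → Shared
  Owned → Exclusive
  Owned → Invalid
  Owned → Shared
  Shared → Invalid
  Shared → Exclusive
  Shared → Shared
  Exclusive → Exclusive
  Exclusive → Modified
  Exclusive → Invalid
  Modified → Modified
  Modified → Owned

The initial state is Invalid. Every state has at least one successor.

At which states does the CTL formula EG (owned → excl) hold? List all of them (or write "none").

States satisfying owned → excl: {Invalid, Shared, Exclusive, Modified}.
States satisfying EG (owned → excl): {Invalid, Shared, Exclusive, Modified}.

{Invalid, Shared, Exclusive, Modified}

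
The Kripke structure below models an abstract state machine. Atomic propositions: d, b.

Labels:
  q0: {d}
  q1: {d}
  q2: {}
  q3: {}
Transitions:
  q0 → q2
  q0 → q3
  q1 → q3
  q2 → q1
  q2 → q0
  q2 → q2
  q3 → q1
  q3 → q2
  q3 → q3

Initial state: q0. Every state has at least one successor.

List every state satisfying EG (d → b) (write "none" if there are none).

{q2, q3}

States satisfying d → b: {q2, q3}.
States satisfying EG (d → b): {q2, q3}.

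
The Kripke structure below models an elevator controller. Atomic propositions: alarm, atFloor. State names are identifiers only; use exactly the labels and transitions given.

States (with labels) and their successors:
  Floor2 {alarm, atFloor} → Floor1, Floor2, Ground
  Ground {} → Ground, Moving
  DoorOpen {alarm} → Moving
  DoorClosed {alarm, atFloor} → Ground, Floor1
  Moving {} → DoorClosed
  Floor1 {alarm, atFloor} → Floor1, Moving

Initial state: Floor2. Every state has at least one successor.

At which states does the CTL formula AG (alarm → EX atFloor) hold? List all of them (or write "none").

States satisfying alarm → EX atFloor: {Floor2, Ground, DoorClosed, Moving, Floor1}.
States satisfying AG (alarm → EX atFloor): {Floor2, Ground, DoorClosed, Moving, Floor1}.

{Floor2, Ground, DoorClosed, Moving, Floor1}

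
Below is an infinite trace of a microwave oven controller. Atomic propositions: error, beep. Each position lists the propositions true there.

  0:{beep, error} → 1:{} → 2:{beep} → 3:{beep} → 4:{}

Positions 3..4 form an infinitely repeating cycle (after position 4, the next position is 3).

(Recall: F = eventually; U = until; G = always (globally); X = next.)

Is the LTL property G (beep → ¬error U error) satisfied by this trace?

Violated

beep → ¬error U error must hold at every position from 0 onward. It fails at position 2, so G (beep → ¬error U error) is false.
Positions where beep holds: 0, 2, 3.
Check ¬error U error at each: 0→ok, 2→fails, 3→fails.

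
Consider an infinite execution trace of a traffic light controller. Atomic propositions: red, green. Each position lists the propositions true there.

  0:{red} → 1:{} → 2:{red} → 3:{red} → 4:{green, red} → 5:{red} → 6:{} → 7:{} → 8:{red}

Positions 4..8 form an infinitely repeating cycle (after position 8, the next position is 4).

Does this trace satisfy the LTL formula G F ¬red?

F ¬red holds at every position 0..8, and those are all positions ever visited, so G F ¬red holds.

Holds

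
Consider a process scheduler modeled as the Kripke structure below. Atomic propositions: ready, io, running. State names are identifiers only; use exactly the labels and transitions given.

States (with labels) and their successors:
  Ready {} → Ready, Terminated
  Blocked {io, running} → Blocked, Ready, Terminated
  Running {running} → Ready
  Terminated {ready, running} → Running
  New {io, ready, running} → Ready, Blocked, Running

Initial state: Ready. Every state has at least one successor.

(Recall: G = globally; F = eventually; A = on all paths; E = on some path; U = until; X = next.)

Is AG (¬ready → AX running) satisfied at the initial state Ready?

States satisfying ¬ready → AX running: {Terminated, New}.
States satisfying AG (¬ready → AX running): ∅.
Ready is reachable from Ready and violates ¬ready → AX running, so AG fails at Ready.
Ready ∉ Sat(AG (¬ready → AX running)).

Does not hold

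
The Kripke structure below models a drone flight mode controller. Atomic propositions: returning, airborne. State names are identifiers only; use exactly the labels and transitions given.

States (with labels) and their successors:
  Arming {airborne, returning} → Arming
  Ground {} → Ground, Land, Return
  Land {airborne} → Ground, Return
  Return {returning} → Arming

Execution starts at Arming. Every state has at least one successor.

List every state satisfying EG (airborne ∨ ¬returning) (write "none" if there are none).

{Arming, Ground, Land}

States satisfying airborne ∨ ¬returning: {Arming, Ground, Land}.
States satisfying EG (airborne ∨ ¬returning): {Arming, Ground, Land}.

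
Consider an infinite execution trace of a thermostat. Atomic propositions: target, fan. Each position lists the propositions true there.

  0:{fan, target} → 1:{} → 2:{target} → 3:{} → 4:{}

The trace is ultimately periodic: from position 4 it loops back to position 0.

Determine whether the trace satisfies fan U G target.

Walking from position 0: at position 1, G target has not yet held and fan fails, so fan U G target is false.

Violated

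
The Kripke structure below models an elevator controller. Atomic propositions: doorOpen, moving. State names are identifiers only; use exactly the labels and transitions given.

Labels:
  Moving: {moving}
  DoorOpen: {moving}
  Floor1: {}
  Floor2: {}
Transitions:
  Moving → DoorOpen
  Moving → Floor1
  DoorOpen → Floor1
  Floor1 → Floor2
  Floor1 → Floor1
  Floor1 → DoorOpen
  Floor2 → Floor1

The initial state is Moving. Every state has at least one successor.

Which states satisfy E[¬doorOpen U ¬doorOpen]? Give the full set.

{Moving, DoorOpen, Floor1, Floor2}

States satisfying ¬doorOpen: {Moving, DoorOpen, Floor1, Floor2}.
States satisfying E[¬doorOpen U ¬doorOpen]: {Moving, DoorOpen, Floor1, Floor2}.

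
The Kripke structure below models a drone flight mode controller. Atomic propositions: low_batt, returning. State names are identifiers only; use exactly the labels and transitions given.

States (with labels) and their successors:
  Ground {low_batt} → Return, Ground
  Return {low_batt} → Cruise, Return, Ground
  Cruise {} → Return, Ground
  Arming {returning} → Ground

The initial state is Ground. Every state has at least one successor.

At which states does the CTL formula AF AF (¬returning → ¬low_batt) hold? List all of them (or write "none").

{Cruise, Arming}

States satisfying AF (¬returning → ¬low_batt): {Cruise, Arming}.
States satisfying AF AF (¬returning → ¬low_batt): {Cruise, Arming}.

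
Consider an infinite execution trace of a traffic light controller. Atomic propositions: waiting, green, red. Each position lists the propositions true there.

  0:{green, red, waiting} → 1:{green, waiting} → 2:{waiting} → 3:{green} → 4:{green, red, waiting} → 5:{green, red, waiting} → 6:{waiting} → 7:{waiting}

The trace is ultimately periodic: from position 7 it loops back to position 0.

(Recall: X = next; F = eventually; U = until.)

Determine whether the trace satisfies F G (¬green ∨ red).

G (¬green ∨ red) is false at every position 0..7, so it never becomes true and F G (¬green ∨ red) fails.

Violated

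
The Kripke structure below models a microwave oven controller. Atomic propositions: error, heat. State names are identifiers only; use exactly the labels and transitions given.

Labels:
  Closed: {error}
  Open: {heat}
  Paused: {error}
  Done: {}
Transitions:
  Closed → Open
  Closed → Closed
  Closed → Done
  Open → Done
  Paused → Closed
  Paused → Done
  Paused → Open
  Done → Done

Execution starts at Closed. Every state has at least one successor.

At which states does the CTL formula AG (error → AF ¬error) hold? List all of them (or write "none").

{Open, Done}

States satisfying error → AF ¬error: {Open, Done}.
States satisfying AG (error → AF ¬error): {Open, Done}.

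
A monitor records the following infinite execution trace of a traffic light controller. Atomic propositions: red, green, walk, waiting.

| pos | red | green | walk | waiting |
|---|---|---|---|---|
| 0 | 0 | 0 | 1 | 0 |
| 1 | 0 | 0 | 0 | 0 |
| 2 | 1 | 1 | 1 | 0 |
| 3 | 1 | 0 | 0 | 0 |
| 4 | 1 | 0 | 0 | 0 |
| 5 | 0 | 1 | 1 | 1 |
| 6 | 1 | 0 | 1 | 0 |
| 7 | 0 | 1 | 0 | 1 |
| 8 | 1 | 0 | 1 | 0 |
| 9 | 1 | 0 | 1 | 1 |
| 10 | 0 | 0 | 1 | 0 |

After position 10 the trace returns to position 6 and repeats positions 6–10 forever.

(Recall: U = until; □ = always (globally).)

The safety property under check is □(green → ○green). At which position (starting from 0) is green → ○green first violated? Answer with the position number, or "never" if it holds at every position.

Check green → ○green at each position in order: 0 ✓, 1 ✓.
At position 2 the labels are {green, red, walk} and the next position 3 has {red}, so green → ○green is false there. This is the first violation.

2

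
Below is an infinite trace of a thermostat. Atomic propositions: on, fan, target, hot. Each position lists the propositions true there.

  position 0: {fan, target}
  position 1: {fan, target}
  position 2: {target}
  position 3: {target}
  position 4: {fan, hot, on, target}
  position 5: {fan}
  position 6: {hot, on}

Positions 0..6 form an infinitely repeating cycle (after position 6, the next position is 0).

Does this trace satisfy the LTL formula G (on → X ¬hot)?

Holds

on → X ¬hot holds at every position 0..6, and those are all positions ever visited, so G (on → X ¬hot) holds.
Positions where on holds: 4, 6.
Check X ¬hot at each: 4→ok, 6→ok.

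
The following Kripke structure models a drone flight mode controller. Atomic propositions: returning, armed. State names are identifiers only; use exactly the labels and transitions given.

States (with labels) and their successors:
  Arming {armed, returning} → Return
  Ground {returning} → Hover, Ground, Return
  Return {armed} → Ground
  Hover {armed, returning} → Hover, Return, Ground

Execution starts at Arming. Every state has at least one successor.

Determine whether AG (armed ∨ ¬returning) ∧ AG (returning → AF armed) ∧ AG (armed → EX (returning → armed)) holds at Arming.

No

States satisfying armed ∨ ¬returning: {Arming, Return, Hover}.
States satisfying AG (armed ∨ ¬returning): ∅.
States satisfying returning → AF armed: {Arming, Return, Hover}.
States satisfying AG (returning → AF armed): ∅.
States satisfying armed → EX (returning → armed): {Arming, Ground, Hover}.
States satisfying AG (armed → EX (returning → armed)): ∅.
States satisfying AG (armed ∨ ¬returning) ∧ AG (returning → AF armed) ∧ AG (armed → EX (returning → armed)): ∅.
Arming ∉ Sat(AG (armed ∨ ¬returning) ∧ AG (returning → AF armed) ∧ AG (armed → EX (returning → armed))).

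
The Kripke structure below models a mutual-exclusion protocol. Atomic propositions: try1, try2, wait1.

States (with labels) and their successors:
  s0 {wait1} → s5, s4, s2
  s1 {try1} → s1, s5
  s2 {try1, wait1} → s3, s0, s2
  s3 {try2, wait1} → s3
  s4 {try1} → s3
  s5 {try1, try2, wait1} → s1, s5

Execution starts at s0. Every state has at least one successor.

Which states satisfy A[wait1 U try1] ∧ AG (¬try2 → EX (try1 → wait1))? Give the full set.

States satisfying wait1: {s0, s2, s3, s5}.
States satisfying try1: {s1, s2, s4, s5}.
States satisfying A[wait1 U try1]: {s0, s1, s2, s4, s5}.
States satisfying ¬try2 → EX (try1 → wait1): {s0, s1, s2, s3, s4, s5}.
States satisfying AG (¬try2 → EX (try1 → wait1)): {s0, s1, s2, s3, s4, s5}.
States satisfying A[wait1 U try1] ∧ AG (¬try2 → EX (try1 → wait1)): {s0, s1, s2, s4, s5}.

{s0, s1, s2, s4, s5}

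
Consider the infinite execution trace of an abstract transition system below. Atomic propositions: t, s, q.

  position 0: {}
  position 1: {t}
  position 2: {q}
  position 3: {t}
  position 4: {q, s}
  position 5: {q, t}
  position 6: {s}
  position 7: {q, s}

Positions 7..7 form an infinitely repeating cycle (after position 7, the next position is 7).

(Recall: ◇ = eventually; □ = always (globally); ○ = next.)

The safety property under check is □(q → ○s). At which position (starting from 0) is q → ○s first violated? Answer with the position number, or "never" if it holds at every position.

2

Check q → ○s at each position in order: 0 ✓, 1 ✓.
At position 2 the labels are {q} and the next position 3 has {t}, so q → ○s is false there. This is the first violation.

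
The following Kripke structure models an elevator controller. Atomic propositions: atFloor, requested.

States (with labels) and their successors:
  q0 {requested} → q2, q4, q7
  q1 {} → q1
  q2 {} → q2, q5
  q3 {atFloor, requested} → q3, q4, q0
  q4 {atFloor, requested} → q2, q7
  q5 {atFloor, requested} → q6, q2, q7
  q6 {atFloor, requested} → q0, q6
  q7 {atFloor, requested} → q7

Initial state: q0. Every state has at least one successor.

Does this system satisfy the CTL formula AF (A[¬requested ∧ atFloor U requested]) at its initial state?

States satisfying A[¬requested ∧ atFloor U requested]: {q0, q3, q4, q5, q6, q7}.
States satisfying AF (A[¬requested ∧ atFloor U requested]): {q0, q3, q4, q5, q6, q7}.
q0 ∈ Sat(AF (A[¬requested ∧ atFloor U requested])).

Yes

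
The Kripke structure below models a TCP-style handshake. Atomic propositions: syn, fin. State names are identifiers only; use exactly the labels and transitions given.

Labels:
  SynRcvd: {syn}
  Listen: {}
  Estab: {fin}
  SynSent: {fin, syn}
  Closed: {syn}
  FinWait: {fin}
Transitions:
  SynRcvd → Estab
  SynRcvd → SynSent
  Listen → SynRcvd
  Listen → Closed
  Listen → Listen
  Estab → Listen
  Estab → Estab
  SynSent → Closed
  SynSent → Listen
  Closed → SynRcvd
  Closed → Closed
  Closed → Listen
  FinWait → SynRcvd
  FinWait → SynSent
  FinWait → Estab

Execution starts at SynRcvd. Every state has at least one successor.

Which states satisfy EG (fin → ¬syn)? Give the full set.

{SynRcvd, Listen, Estab, Closed, FinWait}

States satisfying fin → ¬syn: {SynRcvd, Listen, Estab, Closed, FinWait}.
States satisfying EG (fin → ¬syn): {SynRcvd, Listen, Estab, Closed, FinWait}.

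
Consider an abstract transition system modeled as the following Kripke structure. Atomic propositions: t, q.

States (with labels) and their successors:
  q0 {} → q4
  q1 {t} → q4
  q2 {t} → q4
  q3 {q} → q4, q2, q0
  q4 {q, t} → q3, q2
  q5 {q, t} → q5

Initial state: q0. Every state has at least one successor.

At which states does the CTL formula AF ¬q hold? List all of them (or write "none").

{q0, q1, q2}

States satisfying ¬q: {q0, q1, q2}.
States satisfying AF ¬q: {q0, q1, q2}.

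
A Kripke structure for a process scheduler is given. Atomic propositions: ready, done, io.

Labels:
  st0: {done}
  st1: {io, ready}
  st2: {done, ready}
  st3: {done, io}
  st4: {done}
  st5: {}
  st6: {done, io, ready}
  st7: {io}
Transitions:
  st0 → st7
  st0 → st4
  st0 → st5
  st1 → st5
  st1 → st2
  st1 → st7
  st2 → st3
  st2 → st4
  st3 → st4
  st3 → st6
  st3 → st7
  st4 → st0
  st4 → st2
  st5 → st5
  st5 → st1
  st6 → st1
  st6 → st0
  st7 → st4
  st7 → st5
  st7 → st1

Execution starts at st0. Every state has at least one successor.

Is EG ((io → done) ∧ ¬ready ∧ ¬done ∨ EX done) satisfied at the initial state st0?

Yes

States satisfying (io → done) ∧ ¬ready ∧ ¬done ∨ EX done: {st0, st1, st2, st3, st4, st5, st6, st7}.
States satisfying EG ((io → done) ∧ ¬ready ∧ ¬done ∨ EX done): {st0, st1, st2, st3, st4, st5, st6, st7}.
st0 ∈ Sat(EG ((io → done) ∧ ¬ready ∧ ¬done ∨ EX done)).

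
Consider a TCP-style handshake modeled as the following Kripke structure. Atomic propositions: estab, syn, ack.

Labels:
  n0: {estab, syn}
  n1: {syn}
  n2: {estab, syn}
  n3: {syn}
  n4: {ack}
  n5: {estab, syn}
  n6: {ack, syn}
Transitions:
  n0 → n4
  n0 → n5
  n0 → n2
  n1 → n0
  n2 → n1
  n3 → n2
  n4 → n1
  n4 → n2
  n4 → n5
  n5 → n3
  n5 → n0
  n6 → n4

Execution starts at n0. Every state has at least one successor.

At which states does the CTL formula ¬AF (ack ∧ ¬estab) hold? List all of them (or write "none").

States satisfying ack ∧ ¬estab: {n4, n6}.
States satisfying AF (ack ∧ ¬estab): {n4, n6}.
States satisfying ¬AF (ack ∧ ¬estab): {n0, n1, n2, n3, n5}.

{n0, n1, n2, n3, n5}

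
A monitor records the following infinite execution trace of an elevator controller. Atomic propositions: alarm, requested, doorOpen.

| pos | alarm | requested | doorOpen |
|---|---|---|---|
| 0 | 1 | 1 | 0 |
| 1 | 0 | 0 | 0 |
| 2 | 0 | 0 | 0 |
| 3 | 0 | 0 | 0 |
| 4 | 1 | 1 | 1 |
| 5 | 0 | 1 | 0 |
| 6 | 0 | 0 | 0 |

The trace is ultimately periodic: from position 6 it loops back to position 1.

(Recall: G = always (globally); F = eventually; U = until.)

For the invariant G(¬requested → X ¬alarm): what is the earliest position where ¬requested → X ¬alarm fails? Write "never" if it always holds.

3

Check ¬requested → X ¬alarm at each position in order: 0 ✓, 1 ✓, 2 ✓.
At position 3 the labels are {} and the next position 4 has {alarm, doorOpen, requested}, so ¬requested → X ¬alarm is false there. This is the first violation.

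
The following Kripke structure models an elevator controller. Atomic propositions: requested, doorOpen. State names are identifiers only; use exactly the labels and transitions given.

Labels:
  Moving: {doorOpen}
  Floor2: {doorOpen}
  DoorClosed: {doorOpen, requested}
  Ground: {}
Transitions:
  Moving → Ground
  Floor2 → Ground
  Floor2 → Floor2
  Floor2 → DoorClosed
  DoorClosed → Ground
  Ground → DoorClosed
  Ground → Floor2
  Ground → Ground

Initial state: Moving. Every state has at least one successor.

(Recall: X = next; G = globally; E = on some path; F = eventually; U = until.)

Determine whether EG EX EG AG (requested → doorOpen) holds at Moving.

Holds

States satisfying EX EG AG (requested → doorOpen): {Moving, Floor2, DoorClosed, Ground}.
States satisfying EG EX EG AG (requested → doorOpen): {Moving, Floor2, DoorClosed, Ground}.
Moving ∈ Sat(EG EX EG AG (requested → doorOpen)).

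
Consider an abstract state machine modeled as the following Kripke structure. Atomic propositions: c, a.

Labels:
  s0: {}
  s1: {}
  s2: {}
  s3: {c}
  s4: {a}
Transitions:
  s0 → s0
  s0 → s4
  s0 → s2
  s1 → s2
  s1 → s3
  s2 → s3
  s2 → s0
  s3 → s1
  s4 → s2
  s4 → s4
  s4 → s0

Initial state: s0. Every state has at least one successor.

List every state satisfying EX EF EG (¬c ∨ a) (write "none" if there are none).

States satisfying EF EG (¬c ∨ a): {s0, s1, s2, s3, s4}.
States satisfying EX EF EG (¬c ∨ a): {s0, s1, s2, s3, s4}.

{s0, s1, s2, s3, s4}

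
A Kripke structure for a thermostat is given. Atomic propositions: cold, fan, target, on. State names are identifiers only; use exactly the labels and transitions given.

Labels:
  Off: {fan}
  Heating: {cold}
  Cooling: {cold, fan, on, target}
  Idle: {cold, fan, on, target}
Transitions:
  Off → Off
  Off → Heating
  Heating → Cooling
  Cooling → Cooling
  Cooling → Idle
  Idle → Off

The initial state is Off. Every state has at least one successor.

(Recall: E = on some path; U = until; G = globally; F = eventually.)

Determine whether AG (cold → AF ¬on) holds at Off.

Does not hold

States satisfying cold → AF ¬on: {Off, Heating, Idle}.
States satisfying AG (cold → AF ¬on): ∅.
Cooling is reachable from Off and violates cold → AF ¬on, so AG fails at Off.
Off ∉ Sat(AG (cold → AF ¬on)).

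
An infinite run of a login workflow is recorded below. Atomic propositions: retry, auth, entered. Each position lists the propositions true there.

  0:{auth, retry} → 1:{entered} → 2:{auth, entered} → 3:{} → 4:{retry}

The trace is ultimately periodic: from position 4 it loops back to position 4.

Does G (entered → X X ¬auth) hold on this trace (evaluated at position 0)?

Satisfied

entered → X X ¬auth holds at every position 0..4, and those are all positions ever visited, so G (entered → X X ¬auth) holds.
Positions where entered holds: 1, 2.
Check X X ¬auth at each: 1→ok, 2→ok.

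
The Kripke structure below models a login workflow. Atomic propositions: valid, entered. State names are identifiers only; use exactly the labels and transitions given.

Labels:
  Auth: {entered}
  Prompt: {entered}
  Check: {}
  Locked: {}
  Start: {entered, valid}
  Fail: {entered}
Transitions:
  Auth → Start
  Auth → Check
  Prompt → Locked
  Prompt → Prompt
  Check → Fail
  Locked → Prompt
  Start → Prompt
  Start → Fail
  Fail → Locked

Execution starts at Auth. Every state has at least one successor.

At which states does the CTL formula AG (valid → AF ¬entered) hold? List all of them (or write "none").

States satisfying valid → AF ¬entered: {Auth, Prompt, Check, Locked, Fail}.
States satisfying AG (valid → AF ¬entered): {Prompt, Check, Locked, Fail}.

{Prompt, Check, Locked, Fail}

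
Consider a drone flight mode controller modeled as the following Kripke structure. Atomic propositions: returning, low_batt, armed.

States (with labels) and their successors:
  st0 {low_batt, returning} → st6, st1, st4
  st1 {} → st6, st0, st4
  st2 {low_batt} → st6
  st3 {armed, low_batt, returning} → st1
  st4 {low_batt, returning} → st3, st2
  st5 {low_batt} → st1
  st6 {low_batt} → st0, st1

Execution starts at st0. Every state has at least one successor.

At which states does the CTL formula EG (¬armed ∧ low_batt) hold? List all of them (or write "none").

{st0, st2, st4, st6}

States satisfying ¬armed ∧ low_batt: {st0, st2, st4, st5, st6}.
States satisfying EG (¬armed ∧ low_batt): {st0, st2, st4, st6}.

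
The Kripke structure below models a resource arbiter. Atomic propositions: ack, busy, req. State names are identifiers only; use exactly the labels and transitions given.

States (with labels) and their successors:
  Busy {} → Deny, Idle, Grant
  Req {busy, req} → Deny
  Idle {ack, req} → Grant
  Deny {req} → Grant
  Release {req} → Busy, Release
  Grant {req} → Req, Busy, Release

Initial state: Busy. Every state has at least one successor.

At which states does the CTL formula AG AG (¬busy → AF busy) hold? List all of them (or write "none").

none

States satisfying AG (¬busy → AF busy): ∅.
States satisfying AG AG (¬busy → AF busy): ∅.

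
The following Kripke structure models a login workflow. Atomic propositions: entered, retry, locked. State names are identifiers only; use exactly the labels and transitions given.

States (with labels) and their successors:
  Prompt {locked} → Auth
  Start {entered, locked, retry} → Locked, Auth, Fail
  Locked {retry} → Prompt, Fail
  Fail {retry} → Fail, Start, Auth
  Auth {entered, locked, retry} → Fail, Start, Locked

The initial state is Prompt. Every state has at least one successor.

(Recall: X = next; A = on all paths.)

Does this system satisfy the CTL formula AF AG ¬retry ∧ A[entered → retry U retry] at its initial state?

Does not hold

States satisfying AG ¬retry: ∅.
States satisfying AF AG ¬retry: ∅.
States satisfying entered → retry: {Prompt, Start, Locked, Fail, Auth}.
States satisfying retry: {Start, Locked, Fail, Auth}.
States satisfying A[entered → retry U retry]: {Prompt, Start, Locked, Fail, Auth}.
States satisfying AF AG ¬retry ∧ A[entered → retry U retry]: ∅.
Prompt ∉ Sat(AF AG ¬retry ∧ A[entered → retry U retry]).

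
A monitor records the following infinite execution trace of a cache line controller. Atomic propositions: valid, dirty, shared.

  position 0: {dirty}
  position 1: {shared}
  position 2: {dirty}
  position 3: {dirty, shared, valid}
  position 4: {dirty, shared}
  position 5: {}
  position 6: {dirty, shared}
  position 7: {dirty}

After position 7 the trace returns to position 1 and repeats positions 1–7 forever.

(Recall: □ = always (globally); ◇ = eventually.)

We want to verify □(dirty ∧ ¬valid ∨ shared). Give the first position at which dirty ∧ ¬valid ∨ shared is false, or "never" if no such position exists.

5

Check dirty ∧ ¬valid ∨ shared at each position in order: 0 ✓, 1 ✓, 2 ✓, 3 ✓, 4 ✓.
At position 5 the labels are {}, so dirty ∧ ¬valid ∨ shared is false there. This is the first violation.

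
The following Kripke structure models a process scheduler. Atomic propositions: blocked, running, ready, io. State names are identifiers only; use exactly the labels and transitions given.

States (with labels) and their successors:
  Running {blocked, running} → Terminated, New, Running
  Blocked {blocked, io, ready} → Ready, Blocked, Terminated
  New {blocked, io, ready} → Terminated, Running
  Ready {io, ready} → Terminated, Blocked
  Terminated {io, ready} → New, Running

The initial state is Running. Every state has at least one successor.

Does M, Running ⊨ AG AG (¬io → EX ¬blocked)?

Holds

States satisfying AG (¬io → EX ¬blocked): {Running, Blocked, New, Ready, Terminated}.
States satisfying AG AG (¬io → EX ¬blocked): {Running, Blocked, New, Ready, Terminated}.
Every state reachable from Running satisfies AG (¬io → EX ¬blocked).
Running ∈ Sat(AG AG (¬io → EX ¬blocked)).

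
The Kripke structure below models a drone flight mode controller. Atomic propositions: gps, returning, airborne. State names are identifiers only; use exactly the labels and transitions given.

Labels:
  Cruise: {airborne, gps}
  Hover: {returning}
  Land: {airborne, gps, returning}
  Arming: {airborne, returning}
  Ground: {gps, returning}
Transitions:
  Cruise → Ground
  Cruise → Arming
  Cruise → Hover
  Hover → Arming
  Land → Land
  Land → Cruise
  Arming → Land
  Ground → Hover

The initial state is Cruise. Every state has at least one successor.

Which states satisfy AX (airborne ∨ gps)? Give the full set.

{Hover, Land, Arming}

States satisfying airborne ∨ gps: {Cruise, Land, Arming, Ground}.
States satisfying AX (airborne ∨ gps): {Hover, Land, Arming}.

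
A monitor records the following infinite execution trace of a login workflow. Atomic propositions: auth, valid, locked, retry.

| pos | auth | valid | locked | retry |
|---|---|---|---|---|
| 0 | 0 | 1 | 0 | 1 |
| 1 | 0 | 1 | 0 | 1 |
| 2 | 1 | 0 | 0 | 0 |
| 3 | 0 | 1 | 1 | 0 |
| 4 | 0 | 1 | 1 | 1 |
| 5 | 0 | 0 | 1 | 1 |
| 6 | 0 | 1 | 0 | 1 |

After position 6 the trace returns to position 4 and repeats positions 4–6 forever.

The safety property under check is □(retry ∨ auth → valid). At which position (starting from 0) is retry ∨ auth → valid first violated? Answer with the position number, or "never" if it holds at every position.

Check retry ∨ auth → valid at each position in order: 0 ✓, 1 ✓.
At position 2 the labels are {auth}, so retry ∨ auth → valid is false there. This is the first violation.

2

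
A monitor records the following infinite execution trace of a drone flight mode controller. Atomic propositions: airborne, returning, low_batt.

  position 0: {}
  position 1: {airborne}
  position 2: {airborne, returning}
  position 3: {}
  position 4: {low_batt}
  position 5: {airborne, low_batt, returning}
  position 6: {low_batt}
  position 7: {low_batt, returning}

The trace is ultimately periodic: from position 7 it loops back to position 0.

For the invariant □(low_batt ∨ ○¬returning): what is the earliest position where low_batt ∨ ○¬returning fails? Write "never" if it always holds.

Check low_batt ∨ ○¬returning at each position in order: 0 ✓.
At position 1 the labels are {airborne} and the next position 2 has {airborne, returning}, so low_batt ∨ ○¬returning is false there. This is the first violation.

1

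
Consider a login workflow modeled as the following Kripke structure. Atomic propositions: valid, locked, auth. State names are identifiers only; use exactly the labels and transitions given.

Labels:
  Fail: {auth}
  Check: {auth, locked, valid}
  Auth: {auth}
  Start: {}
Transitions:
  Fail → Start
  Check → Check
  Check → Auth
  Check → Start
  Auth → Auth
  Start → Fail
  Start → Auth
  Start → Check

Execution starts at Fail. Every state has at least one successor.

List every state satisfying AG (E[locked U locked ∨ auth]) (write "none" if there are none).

States satisfying E[locked U locked ∨ auth]: {Fail, Check, Auth}.
States satisfying AG (E[locked U locked ∨ auth]): {Auth}.

{Auth}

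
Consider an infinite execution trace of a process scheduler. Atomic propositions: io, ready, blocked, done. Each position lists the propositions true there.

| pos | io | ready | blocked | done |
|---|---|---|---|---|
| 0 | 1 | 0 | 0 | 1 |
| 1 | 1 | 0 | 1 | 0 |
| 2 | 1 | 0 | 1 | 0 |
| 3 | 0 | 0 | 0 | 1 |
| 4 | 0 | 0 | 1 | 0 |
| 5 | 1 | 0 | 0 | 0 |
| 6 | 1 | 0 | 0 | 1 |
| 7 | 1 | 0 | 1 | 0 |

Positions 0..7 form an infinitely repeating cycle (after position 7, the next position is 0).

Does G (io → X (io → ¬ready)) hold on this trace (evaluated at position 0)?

Holds

io → X (io → ¬ready) holds at every position 0..7, and those are all positions ever visited, so G (io → X (io → ¬ready)) holds.
Positions where io holds: 0, 1, 2, 5, 6, 7.
Check X (io → ¬ready) at each: 0→ok, 1→ok, 2→ok, 5→ok, 6→ok, 7→ok.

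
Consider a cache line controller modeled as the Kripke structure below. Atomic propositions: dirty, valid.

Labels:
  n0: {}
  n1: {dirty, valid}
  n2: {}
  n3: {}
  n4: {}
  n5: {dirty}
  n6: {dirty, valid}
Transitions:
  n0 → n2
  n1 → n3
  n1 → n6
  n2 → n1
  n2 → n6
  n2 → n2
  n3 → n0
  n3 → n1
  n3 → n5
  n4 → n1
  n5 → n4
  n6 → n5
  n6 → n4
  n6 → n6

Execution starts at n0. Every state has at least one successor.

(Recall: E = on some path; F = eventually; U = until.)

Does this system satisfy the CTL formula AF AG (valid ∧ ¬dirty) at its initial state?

No

States satisfying AG (valid ∧ ¬dirty): ∅.
States satisfying AF AG (valid ∧ ¬dirty): ∅.
There is a path from n0 along which AG (valid ∧ ¬dirty) never holds.
n0 ∉ Sat(AF AG (valid ∧ ¬dirty)).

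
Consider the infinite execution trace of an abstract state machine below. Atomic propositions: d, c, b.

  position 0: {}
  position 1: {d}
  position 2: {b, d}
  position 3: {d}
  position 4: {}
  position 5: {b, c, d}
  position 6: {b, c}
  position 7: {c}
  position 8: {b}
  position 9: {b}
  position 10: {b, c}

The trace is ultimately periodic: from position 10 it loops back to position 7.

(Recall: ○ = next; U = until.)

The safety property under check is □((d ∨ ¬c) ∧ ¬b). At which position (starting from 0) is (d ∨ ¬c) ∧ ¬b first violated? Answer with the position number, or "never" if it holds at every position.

Check (d ∨ ¬c) ∧ ¬b at each position in order: 0 ✓, 1 ✓.
At position 2 the labels are {b, d}, so (d ∨ ¬c) ∧ ¬b is false there. This is the first violation.

2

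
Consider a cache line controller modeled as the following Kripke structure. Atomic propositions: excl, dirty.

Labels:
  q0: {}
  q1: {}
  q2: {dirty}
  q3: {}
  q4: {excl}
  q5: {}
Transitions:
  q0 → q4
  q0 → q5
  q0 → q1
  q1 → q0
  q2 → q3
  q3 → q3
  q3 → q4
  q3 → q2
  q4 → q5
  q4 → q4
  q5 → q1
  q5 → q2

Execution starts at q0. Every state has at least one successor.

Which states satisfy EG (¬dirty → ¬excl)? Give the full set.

{q0, q1, q2, q3, q5}

States satisfying ¬dirty → ¬excl: {q0, q1, q2, q3, q5}.
States satisfying EG (¬dirty → ¬excl): {q0, q1, q2, q3, q5}.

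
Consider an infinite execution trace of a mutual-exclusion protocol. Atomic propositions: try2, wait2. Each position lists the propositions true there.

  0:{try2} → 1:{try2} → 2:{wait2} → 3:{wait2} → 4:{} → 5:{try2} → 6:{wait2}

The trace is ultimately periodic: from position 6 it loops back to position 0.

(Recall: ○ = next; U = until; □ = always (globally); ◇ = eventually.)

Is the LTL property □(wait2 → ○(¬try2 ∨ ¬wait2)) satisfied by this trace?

Yes

wait2 → ○(¬try2 ∨ ¬wait2) holds at every position 0..6, and those are all positions ever visited, so □(wait2 → ○(¬try2 ∨ ¬wait2)) holds.
Positions where wait2 holds: 2, 3, 6.
Check ○(¬try2 ∨ ¬wait2) at each: 2→ok, 3→ok, 6→ok.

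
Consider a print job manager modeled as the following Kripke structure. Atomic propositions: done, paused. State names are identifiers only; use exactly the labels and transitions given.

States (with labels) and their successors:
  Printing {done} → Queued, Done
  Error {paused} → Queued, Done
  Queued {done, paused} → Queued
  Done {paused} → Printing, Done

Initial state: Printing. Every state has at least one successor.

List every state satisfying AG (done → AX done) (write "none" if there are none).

{Queued}

States satisfying done → AX done: {Error, Queued, Done}.
States satisfying AG (done → AX done): {Queued}.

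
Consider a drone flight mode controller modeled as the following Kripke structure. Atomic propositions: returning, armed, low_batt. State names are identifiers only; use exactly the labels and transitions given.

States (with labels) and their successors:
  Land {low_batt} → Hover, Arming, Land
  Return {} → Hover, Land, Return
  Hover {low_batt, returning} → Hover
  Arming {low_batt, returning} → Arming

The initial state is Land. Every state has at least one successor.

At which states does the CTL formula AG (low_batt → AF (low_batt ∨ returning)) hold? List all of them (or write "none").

{Land, Return, Hover, Arming}

States satisfying low_batt → AF (low_batt ∨ returning): {Land, Return, Hover, Arming}.
States satisfying AG (low_batt → AF (low_batt ∨ returning)): {Land, Return, Hover, Arming}.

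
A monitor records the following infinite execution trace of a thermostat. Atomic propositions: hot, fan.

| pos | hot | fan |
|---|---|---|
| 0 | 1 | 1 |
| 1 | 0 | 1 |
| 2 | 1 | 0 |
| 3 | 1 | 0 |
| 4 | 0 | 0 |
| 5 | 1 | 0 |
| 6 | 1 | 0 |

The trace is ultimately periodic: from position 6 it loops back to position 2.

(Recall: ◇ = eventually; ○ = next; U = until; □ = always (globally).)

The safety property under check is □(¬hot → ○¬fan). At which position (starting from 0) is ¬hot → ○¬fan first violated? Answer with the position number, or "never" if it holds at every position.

never

¬hot → ○¬fan holds at every position 0..6, and those are all the positions the trace ever visits, so the invariant □(¬hot → ○¬fan) is never violated.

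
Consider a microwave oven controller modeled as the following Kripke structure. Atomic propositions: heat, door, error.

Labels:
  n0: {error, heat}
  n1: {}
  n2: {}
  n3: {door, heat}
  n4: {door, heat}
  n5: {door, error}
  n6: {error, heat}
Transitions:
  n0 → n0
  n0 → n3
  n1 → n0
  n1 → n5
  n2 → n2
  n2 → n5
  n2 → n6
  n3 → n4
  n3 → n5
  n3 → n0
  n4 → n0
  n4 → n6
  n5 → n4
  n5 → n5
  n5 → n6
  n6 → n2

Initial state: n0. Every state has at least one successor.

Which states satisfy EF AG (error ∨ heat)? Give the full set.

none

States satisfying AG (error ∨ heat): ∅.
States satisfying EF AG (error ∨ heat): ∅.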